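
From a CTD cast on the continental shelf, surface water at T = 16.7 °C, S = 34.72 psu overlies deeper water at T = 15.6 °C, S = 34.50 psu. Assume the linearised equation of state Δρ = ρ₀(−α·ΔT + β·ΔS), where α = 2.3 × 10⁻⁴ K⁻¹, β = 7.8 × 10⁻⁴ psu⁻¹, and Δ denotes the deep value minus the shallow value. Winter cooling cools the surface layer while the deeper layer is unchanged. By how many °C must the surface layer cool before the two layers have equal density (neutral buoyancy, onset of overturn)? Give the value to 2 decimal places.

0.35 °C

Neutral buoyancy requires Δρ = 0, i.e. −α(T_deep − T_surf′) + β(S_deep − S_surf) = 0.
T_surf′ = T_deep − (β/α)·ΔS = 15.6 − (7.8 × 10⁻⁴/2.3 × 10⁻⁴)·(-0.22) = 16.3461 °C.
Cooling required: 16.7 − (16.3461) = 0.3539 °C.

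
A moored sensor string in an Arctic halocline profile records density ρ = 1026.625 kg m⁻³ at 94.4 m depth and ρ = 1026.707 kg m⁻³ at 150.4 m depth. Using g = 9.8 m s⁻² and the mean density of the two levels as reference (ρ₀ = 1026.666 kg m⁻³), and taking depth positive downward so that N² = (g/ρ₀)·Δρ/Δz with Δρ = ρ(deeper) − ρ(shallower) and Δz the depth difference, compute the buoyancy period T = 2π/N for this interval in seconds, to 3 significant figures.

Δρ = 1026.707 − 1026.625 = 0.082 kg m⁻³ over Δz = 150.4 − 94.4 = 56 m.
N² = (9.8/1026.666) × (0.082/56) = 1.3977 × 10⁻⁵ s⁻².
N = √(1.3977 × 10⁻⁵) = 3.7386 × 10⁻³ rad s⁻¹, so T = 2π/N = 1.6806 × 10³ s ≈ 1.68 × 10³ s.

1.68 × 10³ s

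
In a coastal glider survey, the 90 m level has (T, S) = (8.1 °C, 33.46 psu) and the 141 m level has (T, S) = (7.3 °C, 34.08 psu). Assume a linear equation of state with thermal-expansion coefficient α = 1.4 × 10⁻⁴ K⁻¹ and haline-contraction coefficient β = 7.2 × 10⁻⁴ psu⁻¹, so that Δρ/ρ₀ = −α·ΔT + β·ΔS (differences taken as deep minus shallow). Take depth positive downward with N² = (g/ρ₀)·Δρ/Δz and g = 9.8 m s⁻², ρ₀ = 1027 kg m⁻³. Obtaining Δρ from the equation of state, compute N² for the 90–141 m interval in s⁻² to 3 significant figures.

1.07 × 10⁻⁴ s⁻²

ΔT = -0.8 K, ΔS = +0.62 psu (deep − shallow).
Δρ/ρ₀ = −αΔT + βΔS = 1.12 × 10⁻⁴ + 4.464 × 10⁻⁴ = 5.584 × 10⁻⁴, so Δρ ≈ 0.5735 kg m⁻³.
N² = (g/ρ₀)·Δρ/Δz = g·(Δρ/ρ₀)/Δz = 9.8 × 5.584 × 10⁻⁴ / 51 = 1.0730 × 10⁻⁴ s⁻² ≈ 1.07 × 10⁻⁴ s⁻².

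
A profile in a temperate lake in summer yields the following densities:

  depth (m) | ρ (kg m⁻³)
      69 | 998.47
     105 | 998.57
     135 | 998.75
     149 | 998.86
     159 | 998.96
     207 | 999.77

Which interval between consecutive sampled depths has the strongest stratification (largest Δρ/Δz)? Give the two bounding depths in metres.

159–207 m

Compute the density gradient over each adjacent pair:
  69–105 m: Δρ/Δz = 0.10/36 = 2.8 × 10⁻³ kg m⁻⁴
  105–135 m: Δρ/Δz = 0.18/30 = 6.0 × 10⁻³ kg m⁻⁴
  135–149 m: Δρ/Δz = 0.11/14 = 7.9 × 10⁻³ kg m⁻⁴
  149–159 m: Δρ/Δz = 0.10/10 = 0.010 kg m⁻⁴
  159–207 m: Δρ/Δz = 0.81/48 = 0.017 kg m⁻⁴
The largest gradient is in the 159–207 m interval — the pycnocline.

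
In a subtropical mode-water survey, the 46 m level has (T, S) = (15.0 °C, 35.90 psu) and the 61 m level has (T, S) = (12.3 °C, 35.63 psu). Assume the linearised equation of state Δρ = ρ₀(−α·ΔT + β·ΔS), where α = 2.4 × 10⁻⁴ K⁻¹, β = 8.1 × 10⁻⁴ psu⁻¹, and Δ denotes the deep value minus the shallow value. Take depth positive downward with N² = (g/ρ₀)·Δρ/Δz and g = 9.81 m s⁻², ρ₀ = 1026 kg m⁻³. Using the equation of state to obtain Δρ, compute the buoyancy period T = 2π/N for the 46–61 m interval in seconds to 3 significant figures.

ΔT = -2.7 K, ΔS = -0.27 psu (deep − shallow).
Δρ/ρ₀ = −αΔT + βΔS = 6.48 × 10⁻⁴ − 2.187 × 10⁻⁴ = 4.293 × 10⁻⁴, so Δρ ≈ 0.4405 kg m⁻³.
N² = (g/ρ₀)·Δρ/Δz = g·(Δρ/ρ₀)/Δz = 9.81 × 4.293 × 10⁻⁴ / 15 = 2.8076 × 10⁻⁴ s⁻².
N = √(2.8076 × 10⁻⁴) = 0.016756 rad s⁻¹ → T = 2π/N = 374.98 s ≈ 375 s.

375 s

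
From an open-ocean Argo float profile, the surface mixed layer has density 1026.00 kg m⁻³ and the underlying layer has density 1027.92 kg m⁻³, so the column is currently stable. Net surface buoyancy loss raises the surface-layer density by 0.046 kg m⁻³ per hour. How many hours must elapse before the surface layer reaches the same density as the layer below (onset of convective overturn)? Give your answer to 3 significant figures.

41.7 hours

Density deficit of the surface layer: 1027.92 − 1026.00 = 1.92 kg m⁻³.
Required change = 1.92 / 0.046 = 41.7 hours.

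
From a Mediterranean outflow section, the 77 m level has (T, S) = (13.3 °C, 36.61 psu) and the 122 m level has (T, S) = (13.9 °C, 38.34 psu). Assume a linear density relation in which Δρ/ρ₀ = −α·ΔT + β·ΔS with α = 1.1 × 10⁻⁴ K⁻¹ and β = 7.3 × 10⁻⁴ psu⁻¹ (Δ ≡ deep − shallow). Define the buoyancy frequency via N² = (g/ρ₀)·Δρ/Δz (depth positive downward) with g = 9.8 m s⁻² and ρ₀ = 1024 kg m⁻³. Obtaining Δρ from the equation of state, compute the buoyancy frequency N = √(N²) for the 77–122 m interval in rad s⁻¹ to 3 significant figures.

ΔT = +0.6 K, ΔS = +1.73 psu (deep − shallow).
Δρ/ρ₀ = −αΔT + βΔS = -6.60 × 10⁻⁵ + 1.2629 × 10⁻³ = 1.1969 × 10⁻³, so Δρ ≈ 1.226 kg m⁻³.
N² = (g/ρ₀)·Δρ/Δz = g·(Δρ/ρ₀)/Δz = 9.8 × 1.1969 × 10⁻³ / 45 = 2.6066 × 10⁻⁴ s⁻².
N = √(2.6066 × 10⁻⁴) = 0.016145 rad s⁻¹ ≈ 0.0161 rad s⁻¹.

0.0161 rad s⁻¹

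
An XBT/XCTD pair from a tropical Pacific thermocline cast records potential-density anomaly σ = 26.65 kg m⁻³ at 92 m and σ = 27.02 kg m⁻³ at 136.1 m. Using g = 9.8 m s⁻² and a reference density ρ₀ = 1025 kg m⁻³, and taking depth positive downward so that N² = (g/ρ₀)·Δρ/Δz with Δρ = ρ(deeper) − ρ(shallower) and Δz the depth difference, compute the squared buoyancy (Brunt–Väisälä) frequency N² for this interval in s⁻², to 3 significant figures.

8.02 × 10⁻⁵ s⁻²

Δρ = 1027.02 − 1026.65 = 0.37 kg m⁻³ over Δz = 136.1 − 92 = 44.1 m.
N² = (9.8/1025) × (0.37/44.1) = 8.0217 × 10⁻⁵ s⁻² ≈ 8.02 × 10⁻⁵ s⁻².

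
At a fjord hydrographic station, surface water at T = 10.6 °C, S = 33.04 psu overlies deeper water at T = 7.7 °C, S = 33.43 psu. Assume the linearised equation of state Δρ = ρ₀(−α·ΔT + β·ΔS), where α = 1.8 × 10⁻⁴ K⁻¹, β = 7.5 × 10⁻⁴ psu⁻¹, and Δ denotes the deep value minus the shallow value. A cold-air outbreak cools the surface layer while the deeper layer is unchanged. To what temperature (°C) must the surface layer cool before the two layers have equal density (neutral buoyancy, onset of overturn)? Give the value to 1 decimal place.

6.1 °C

Neutral buoyancy requires Δρ = 0, i.e. −α(T_deep − T_surf′) + β(S_deep − S_surf) = 0.
T_surf′ = T_deep − (β/α)·ΔS = 7.7 − (7.5 × 10⁻⁴/1.8 × 10⁻⁴)·(+0.39) = 6.075 °C.
Cooling required: 10.6 − (6.075) = 4.525 °C.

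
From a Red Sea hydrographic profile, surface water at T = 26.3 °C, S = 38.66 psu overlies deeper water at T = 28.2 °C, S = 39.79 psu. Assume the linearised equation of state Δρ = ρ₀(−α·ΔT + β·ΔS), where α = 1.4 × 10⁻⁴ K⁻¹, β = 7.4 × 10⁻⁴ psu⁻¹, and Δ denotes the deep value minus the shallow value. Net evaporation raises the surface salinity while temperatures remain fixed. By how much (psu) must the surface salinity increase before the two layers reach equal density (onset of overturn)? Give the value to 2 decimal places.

0.77 psu

Neutral buoyancy requires −α(T_deep − T_surf) + β(S_deep − S_surf′) = 0.
S_surf′ = S_deep − (α/β)·ΔT = 39.79 − (1.4 × 10⁻⁴/7.4 × 10⁻⁴)·(+1.9) = 39.4305 psu.
Increase required: 39.4305 − 38.66 = 0.7705 psu.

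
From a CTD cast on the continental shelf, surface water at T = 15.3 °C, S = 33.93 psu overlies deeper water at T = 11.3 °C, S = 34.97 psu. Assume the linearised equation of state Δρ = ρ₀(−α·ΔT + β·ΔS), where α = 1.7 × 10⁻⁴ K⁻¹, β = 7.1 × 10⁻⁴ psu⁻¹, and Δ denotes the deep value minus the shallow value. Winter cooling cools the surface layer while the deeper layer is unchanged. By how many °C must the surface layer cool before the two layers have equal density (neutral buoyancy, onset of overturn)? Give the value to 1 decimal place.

8.3 °C

Neutral buoyancy requires Δρ = 0, i.e. −α(T_deep − T_surf′) + β(S_deep − S_surf) = 0.
T_surf′ = T_deep − (β/α)·ΔS = 11.3 − (7.1 × 10⁻⁴/1.7 × 10⁻⁴)·(+1.04) = 6.956 °C.
Cooling required: 15.3 − (6.956) = 8.344 °C.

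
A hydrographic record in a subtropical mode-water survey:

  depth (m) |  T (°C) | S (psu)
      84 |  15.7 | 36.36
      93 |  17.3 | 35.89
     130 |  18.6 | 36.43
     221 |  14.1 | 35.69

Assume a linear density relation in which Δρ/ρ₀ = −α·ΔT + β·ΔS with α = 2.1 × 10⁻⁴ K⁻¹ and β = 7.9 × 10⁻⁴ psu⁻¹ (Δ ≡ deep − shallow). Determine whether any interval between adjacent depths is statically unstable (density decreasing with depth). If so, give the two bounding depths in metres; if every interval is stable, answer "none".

84–93 m

Evaluate Δρ/ρ₀ = −αΔT + βΔS across each adjacent pair:
  84–93 m: −αΔT+βΔS = −(2.1 × 10⁻⁴)(+1.6)+(7.9 × 10⁻⁴)(-0.47) = -7.1 × 10⁻⁴ → UNSTABLE
  93–130 m: −αΔT+βΔS = −(2.1 × 10⁻⁴)(+1.3)+(7.9 × 10⁻⁴)(+0.54) = 1.5 × 10⁻⁴ → stable
  130–221 m: −αΔT+βΔS = −(2.1 × 10⁻⁴)(-4.5)+(7.9 × 10⁻⁴)(-0.74) = 3.6 × 10⁻⁴ → stable
The 84–93 m interval has Δρ < 0: lighter water underlies denser water.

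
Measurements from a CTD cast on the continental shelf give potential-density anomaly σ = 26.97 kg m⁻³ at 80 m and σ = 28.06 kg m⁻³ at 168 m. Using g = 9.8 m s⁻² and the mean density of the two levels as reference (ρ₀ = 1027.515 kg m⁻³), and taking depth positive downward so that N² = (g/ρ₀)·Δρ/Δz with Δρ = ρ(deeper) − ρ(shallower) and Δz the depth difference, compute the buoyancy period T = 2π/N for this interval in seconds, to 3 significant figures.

578 s

Δρ = 1028.06 − 1026.97 = 1.09 kg m⁻³ over Δz = 168 − 80 = 88 m.
N² = (9.8/1027.515) × (1.09/88) = 1.1814 × 10⁻⁴ s⁻².
N = √(1.1814 × 10⁻⁴) = 0.010869 rad s⁻¹, so T = 2π/N = 578.08 s ≈ 578 s.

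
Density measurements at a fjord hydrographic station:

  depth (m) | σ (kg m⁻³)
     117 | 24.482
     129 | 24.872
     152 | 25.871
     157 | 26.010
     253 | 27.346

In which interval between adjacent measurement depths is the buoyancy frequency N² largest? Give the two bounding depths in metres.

129–152 m

Compute the density gradient over each adjacent pair:
  117–129 m: Δρ/Δz = 0.390/12 = 0.033 kg m⁻⁴
  129–152 m: Δρ/Δz = 0.999/23 = 0.043 kg m⁻⁴
  152–157 m: Δρ/Δz = 0.139/5 = 0.028 kg m⁻⁴
  157–253 m: Δρ/Δz = 1.336/96 = 0.014 kg m⁻⁴
The largest gradient is in the 129–152 m interval — the pycnocline.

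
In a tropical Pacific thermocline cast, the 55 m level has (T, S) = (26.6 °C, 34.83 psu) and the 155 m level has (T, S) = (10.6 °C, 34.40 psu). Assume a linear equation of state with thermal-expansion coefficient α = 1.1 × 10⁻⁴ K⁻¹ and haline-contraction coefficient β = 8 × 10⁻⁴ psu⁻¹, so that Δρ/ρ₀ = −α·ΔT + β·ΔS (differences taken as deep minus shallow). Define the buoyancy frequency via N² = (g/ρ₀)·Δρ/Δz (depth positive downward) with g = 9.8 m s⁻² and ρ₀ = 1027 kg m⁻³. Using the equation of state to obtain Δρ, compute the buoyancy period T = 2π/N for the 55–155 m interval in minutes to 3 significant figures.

8.89 min

ΔT = -16.0 K, ΔS = -0.43 psu (deep − shallow).
Δρ/ρ₀ = −αΔT + βΔS = 1.76 × 10⁻³ − 3.44 × 10⁻⁴ = 1.416 × 10⁻³, so Δρ ≈ 1.454 kg m⁻³.
N² = (g/ρ₀)·Δρ/Δz = g·(Δρ/ρ₀)/Δz = 9.8 × 1.416 × 10⁻³ / 100 = 1.3877 × 10⁻⁴ s⁻².
N = √(1.3877 × 10⁻⁴) = 0.011780 rad s⁻¹ → T = 2π/N = 533.38 s = 8.8897 min ≈ 8.89 min.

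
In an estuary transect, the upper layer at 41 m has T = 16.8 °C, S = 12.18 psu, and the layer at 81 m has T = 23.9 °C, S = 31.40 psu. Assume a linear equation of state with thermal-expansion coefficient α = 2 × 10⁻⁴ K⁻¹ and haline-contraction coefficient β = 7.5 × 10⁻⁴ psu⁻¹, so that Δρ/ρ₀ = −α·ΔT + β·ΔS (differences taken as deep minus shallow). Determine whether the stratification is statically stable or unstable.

ΔT = 23.9 − 16.8 = +7.1 K and ΔS = 31.40 − 12.18 = +19.22 psu (deep − shallow).
−αΔT = -1.42 × 10⁻³; βΔS = 0.014415; sum Δρ/ρ₀ = 0.012995.
Δρ/ρ₀ > 0, so Δρ > 0: deeper water is denser → statically stable.

stable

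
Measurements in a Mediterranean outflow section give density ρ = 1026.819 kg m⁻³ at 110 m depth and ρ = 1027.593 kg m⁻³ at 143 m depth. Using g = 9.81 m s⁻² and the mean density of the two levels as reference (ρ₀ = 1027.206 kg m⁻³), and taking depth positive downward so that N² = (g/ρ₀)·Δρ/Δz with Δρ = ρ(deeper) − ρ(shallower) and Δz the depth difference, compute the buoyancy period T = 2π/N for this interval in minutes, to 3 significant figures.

7.00 min

Δρ = 1027.593 − 1026.819 = 0.774 kg m⁻³ over Δz = 143 − 110 = 33 m.
N² = (9.81/1027.206) × (0.774/33) = 2.2400 × 10⁻⁴ s⁻².
N = √(2.2400 × 10⁻⁴) = 0.014967 rad s⁻¹, so T = 2π/N = 419.80 s = 6.9967 min ≈ 7.00 min.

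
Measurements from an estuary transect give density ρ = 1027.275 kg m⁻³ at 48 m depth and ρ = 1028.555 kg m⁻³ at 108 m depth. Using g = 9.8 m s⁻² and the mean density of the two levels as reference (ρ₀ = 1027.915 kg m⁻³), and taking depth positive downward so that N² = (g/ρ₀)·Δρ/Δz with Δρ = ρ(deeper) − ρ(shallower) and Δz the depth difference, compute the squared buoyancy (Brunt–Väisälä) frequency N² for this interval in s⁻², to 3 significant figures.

2.03 × 10⁻⁴ s⁻²

Δρ = 1028.555 − 1027.275 = 1.280 kg m⁻³ over Δz = 108 − 48 = 60 m.
N² = (9.8/1027.915) × (1.280/60) = 2.0339 × 10⁻⁴ s⁻² ≈ 2.03 × 10⁻⁴ s⁻².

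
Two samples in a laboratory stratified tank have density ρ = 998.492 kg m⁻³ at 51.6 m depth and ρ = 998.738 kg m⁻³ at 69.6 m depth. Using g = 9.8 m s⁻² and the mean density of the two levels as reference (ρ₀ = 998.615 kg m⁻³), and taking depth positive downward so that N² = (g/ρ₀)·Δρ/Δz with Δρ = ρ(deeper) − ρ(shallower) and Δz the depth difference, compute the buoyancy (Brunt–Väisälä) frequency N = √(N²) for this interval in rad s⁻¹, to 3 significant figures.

Δρ = 998.738 − 998.492 = 0.246 kg m⁻³ over Δz = 69.6 − 51.6 = 18 m.
N² = (9.8/998.615) × (0.246/18) = 1.3412 × 10⁻⁴ s⁻².
N = √(1.3412 × 10⁻⁴) = 0.011581 rad s⁻¹ ≈ 0.0116 rad s⁻¹.

0.0116 rad s⁻¹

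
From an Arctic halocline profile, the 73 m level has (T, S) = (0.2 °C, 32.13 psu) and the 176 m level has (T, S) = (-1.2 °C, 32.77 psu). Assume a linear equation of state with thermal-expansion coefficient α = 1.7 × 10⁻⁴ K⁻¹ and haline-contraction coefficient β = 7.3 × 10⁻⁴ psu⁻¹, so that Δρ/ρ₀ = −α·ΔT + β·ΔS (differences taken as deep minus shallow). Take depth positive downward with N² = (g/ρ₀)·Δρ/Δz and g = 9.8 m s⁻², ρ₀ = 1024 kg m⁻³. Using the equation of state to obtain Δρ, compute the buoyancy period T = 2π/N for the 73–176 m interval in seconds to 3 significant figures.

767 s

ΔT = -1.4 K, ΔS = +0.64 psu (deep − shallow).
Δρ/ρ₀ = −αΔT + βΔS = 2.38 × 10⁻⁴ + 4.672 × 10⁻⁴ = 7.052 × 10⁻⁴, so Δρ ≈ 0.7221 kg m⁻³.
N² = (g/ρ₀)·Δρ/Δz = g·(Δρ/ρ₀)/Δz = 9.8 × 7.052 × 10⁻⁴ / 103 = 6.7097 × 10⁻⁵ s⁻².
N = √(6.7097 × 10⁻⁵) = 8.1913 × 10⁻³ rad s⁻¹ → T = 2π/N = 767.06 s ≈ 767 s.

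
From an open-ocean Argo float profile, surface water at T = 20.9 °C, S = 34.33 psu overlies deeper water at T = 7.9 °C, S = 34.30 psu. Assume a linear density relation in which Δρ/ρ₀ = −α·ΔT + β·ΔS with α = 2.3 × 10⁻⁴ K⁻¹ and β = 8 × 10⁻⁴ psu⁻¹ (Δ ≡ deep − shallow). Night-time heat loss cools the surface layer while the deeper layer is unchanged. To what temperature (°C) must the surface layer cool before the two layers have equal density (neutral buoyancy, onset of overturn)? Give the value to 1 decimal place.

8.0 °C

Neutral buoyancy requires Δρ = 0, i.e. −α(T_deep − T_surf′) + β(S_deep − S_surf) = 0.
T_surf′ = T_deep − (β/α)·ΔS = 7.9 − (8 × 10⁻⁴/2.3 × 10⁻⁴)·(-0.03) = 8.004 °C.
Cooling required: 20.9 − (8.004) = 12.896 °C.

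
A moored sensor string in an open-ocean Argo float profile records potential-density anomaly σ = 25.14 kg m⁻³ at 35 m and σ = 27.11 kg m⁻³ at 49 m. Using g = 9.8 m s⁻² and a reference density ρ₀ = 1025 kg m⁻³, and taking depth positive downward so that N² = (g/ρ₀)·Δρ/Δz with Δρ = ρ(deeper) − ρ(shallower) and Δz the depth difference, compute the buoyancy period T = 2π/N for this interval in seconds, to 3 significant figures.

171 s

Δρ = 1027.11 − 1025.14 = 1.97 kg m⁻³ over Δz = 49 − 35 = 14 m.
N² = (9.8/1025) × (1.97/14) = 1.3454 × 10⁻³ s⁻².
N = √(1.3454 × 10⁻³) = 0.036680 rad s⁻¹, so T = 2π/N = 171.30 s ≈ 171 s.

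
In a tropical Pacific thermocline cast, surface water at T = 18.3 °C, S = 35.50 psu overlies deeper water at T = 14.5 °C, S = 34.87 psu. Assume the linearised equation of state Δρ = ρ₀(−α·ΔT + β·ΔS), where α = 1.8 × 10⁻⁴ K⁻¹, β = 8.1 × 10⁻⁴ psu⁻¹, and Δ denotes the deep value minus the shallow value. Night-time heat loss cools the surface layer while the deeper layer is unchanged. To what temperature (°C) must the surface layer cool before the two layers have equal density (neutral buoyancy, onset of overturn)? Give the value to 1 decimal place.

17.3 °C

Neutral buoyancy requires Δρ = 0, i.e. −α(T_deep − T_surf′) + β(S_deep − S_surf) = 0.
T_surf′ = T_deep − (β/α)·ΔS = 14.5 − (8.1 × 10⁻⁴/1.8 × 10⁻⁴)·(-0.63) = 17.335 °C.
Cooling required: 18.3 − (17.335) = 0.965 °C.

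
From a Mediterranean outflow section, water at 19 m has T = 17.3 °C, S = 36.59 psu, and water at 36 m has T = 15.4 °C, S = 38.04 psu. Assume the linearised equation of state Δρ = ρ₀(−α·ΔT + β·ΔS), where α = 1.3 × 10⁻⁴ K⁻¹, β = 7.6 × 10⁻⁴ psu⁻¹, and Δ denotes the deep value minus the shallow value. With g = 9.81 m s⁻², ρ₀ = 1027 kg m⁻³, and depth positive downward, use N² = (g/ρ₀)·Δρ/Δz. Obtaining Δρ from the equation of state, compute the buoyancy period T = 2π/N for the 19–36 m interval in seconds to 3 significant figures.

225 s

ΔT = -1.9 K, ΔS = +1.45 psu (deep − shallow).
Δρ/ρ₀ = −αΔT + βΔS = 2.47 × 10⁻⁴ + 1.102 × 10⁻³ = 1.349 × 10⁻³, so Δρ ≈ 1.385 kg m⁻³.
N² = (g/ρ₀)·Δρ/Δz = g·(Δρ/ρ₀)/Δz = 9.81 × 1.349 × 10⁻³ / 17 = 7.7845 × 10⁻⁴ s⁻².
N = √(7.7845 × 10⁻⁴) = 0.027901 rad s⁻¹ → T = 2π/N = 225.20 s ≈ 225 s.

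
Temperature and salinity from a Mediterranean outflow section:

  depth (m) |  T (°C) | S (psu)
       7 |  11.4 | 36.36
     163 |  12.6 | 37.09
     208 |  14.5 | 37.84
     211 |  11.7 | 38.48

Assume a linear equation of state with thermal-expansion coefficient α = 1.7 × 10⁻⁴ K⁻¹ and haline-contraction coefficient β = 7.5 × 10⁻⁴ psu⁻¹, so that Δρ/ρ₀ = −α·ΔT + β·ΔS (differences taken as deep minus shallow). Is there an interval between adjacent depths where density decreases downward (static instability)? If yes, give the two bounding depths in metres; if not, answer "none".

none

Evaluate Δρ/ρ₀ = −αΔT + βΔS across each adjacent pair:
  7–163 m: −αΔT+βΔS = −(1.7 × 10⁻⁴)(+1.2)+(7.5 × 10⁻⁴)(+0.73) = 3.4 × 10⁻⁴ → stable
  163–208 m: −αΔT+βΔS = −(1.7 × 10⁻⁴)(+1.9)+(7.5 × 10⁻⁴)(+0.75) = 2.4 × 10⁻⁴ → stable
  208–211 m: −αΔT+βΔS = −(1.7 × 10⁻⁴)(-2.8)+(7.5 × 10⁻⁴)(+0.64) = 9.6 × 10⁻⁴ → stable
Every interval has Δρ > 0: the column is stably stratified throughout.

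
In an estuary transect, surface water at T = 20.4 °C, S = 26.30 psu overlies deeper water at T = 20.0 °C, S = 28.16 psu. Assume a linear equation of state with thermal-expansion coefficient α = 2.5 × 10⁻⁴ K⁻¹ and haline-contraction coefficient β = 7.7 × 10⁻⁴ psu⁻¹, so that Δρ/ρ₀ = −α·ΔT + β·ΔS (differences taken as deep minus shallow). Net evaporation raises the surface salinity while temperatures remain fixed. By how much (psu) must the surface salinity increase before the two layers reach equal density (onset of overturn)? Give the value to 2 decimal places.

1.99 psu

Neutral buoyancy requires −α(T_deep − T_surf) + β(S_deep − S_surf′) = 0.
S_surf′ = S_deep − (α/β)·ΔT = 28.16 − (2.5 × 10⁻⁴/7.7 × 10⁻⁴)·(-0.4) = 28.2899 psu.
Increase required: 28.2899 − 26.30 = 1.9899 psu.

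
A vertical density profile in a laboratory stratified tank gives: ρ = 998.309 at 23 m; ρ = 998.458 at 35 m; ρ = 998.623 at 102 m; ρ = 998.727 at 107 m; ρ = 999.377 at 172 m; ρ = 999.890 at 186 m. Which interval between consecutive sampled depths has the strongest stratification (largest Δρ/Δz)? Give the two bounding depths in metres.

Compute the density gradient over each adjacent pair:
  23–35 m: Δρ/Δz = 0.149/12 = 0.012 kg m⁻⁴
  35–102 m: Δρ/Δz = 0.165/67 = 2.5 × 10⁻³ kg m⁻⁴
  102–107 m: Δρ/Δz = 0.104/5 = 0.021 kg m⁻⁴
  107–172 m: Δρ/Δz = 0.650/65 = 0.010 kg m⁻⁴
  172–186 m: Δρ/Δz = 0.513/14 = 0.037 kg m⁻⁴
The largest gradient is in the 172–186 m interval — the pycnocline.

172–186 m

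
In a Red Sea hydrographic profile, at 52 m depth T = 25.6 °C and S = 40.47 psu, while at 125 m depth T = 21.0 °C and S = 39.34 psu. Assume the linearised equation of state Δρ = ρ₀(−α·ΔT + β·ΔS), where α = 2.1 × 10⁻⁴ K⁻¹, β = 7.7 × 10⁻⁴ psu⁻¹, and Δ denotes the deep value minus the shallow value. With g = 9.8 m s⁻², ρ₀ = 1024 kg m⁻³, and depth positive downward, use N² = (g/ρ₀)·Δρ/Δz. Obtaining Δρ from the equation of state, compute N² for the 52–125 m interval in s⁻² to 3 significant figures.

1.29 × 10⁻⁵ s⁻²

ΔT = -4.6 K, ΔS = -1.13 psu (deep − shallow).
Δρ/ρ₀ = −αΔT + βΔS = 9.66 × 10⁻⁴ − 8.701 × 10⁻⁴ = 9.59 × 10⁻⁵, so Δρ ≈ 0.09820 kg m⁻³.
N² = (g/ρ₀)·Δρ/Δz = g·(Δρ/ρ₀)/Δz = 9.8 × 9.59 × 10⁻⁵ / 73 = 1.2874 × 10⁻⁵ s⁻² ≈ 1.29 × 10⁻⁵ s⁻².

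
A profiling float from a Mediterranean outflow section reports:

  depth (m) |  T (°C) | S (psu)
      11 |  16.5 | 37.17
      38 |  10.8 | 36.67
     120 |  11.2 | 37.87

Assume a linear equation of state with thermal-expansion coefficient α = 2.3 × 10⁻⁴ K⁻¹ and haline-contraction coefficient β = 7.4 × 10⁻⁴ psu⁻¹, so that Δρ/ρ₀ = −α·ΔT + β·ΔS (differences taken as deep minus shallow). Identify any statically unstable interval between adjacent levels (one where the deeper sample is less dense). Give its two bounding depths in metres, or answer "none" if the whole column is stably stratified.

Evaluate Δρ/ρ₀ = −αΔT + βΔS across each adjacent pair:
  11–38 m: −αΔT+βΔS = −(2.3 × 10⁻⁴)(-5.7)+(7.4 × 10⁻⁴)(-0.50) = 9.4 × 10⁻⁴ → stable
  38–120 m: −αΔT+βΔS = −(2.3 × 10⁻⁴)(+0.4)+(7.4 × 10⁻⁴)(+1.20) = 8.0 × 10⁻⁴ → stable
Every interval has Δρ > 0: the column is stably stratified throughout.

none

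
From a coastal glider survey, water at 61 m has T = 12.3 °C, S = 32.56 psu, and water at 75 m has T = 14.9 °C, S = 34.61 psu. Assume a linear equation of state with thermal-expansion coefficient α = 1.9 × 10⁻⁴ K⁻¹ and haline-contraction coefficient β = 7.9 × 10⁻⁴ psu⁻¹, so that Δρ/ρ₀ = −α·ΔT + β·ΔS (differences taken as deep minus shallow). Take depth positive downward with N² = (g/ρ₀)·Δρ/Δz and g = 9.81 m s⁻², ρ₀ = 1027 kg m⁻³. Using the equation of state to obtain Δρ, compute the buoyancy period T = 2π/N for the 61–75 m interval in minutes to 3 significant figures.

ΔT = +2.6 K, ΔS = +2.05 psu (deep − shallow).
Δρ/ρ₀ = −αΔT + βΔS = -4.94 × 10⁻⁴ + 1.6195 × 10⁻³ = 1.1255 × 10⁻³, so Δρ ≈ 1.156 kg m⁻³.
N² = (g/ρ₀)·Δρ/Δz = g·(Δρ/ρ₀)/Δz = 9.81 × 1.1255 × 10⁻³ / 14 = 7.8865 × 10⁻⁴ s⁻².
N = √(7.8865 × 10⁻⁴) = 0.028083 rad s⁻¹ → T = 2π/N = 223.74 s = 3.7290 min ≈ 3.73 min.

3.73 min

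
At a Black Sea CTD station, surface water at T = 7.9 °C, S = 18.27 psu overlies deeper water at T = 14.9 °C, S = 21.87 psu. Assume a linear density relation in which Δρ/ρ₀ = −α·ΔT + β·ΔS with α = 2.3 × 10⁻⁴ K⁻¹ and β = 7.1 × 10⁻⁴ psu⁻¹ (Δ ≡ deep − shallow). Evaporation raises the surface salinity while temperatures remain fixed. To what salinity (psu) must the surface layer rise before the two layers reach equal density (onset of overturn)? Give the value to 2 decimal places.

Neutral buoyancy requires −α(T_deep − T_surf) + β(S_deep − S_surf′) = 0.
S_surf′ = S_deep − (α/β)·ΔT = 21.87 − (2.3 × 10⁻⁴/7.1 × 10⁻⁴)·(+7.0) = 19.6024 psu.
Increase required: 19.6024 − 18.27 = 1.3324 psu.

19.60 psu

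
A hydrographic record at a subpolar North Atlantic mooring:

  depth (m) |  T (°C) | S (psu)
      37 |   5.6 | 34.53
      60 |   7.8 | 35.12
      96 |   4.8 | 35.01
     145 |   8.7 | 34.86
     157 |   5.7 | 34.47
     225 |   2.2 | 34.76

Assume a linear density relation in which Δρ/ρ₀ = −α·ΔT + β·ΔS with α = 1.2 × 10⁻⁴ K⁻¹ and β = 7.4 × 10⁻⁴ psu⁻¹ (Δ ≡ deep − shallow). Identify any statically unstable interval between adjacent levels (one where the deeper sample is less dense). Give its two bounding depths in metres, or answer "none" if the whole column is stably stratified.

Evaluate Δρ/ρ₀ = −αΔT + βΔS across each adjacent pair:
  37–60 m: −αΔT+βΔS = −(1.2 × 10⁻⁴)(+2.2)+(7.4 × 10⁻⁴)(+0.59) = 1.7 × 10⁻⁴ → stable
  60–96 m: −αΔT+βΔS = −(1.2 × 10⁻⁴)(-3.0)+(7.4 × 10⁻⁴)(-0.11) = 2.8 × 10⁻⁴ → stable
  96–145 m: −αΔT+βΔS = −(1.2 × 10⁻⁴)(+3.9)+(7.4 × 10⁻⁴)(-0.15) = -5.8 × 10⁻⁴ → UNSTABLE
  145–157 m: −αΔT+βΔS = −(1.2 × 10⁻⁴)(-3.0)+(7.4 × 10⁻⁴)(-0.39) = 7.1 × 10⁻⁵ → stable
  157–225 m: −αΔT+βΔS = −(1.2 × 10⁻⁴)(-3.5)+(7.4 × 10⁻⁴)(+0.29) = 6.3 × 10⁻⁴ → stable
The 96–145 m interval has Δρ < 0: lighter water underlies denser water.

96–145 m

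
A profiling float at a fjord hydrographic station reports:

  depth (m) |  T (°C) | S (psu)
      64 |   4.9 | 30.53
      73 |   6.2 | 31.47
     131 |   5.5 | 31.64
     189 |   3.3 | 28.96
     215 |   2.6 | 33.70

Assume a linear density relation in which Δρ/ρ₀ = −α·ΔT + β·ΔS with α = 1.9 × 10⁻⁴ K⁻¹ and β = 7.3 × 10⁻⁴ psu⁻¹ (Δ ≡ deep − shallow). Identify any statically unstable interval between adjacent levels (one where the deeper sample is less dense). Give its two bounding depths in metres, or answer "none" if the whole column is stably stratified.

131–189 m

Evaluate Δρ/ρ₀ = −αΔT + βΔS across each adjacent pair:
  64–73 m: −αΔT+βΔS = −(1.9 × 10⁻⁴)(+1.3)+(7.3 × 10⁻⁴)(+0.94) = 4.4 × 10⁻⁴ → stable
  73–131 m: −αΔT+βΔS = −(1.9 × 10⁻⁴)(-0.7)+(7.3 × 10⁻⁴)(+0.17) = 2.6 × 10⁻⁴ → stable
  131–189 m: −αΔT+βΔS = −(1.9 × 10⁻⁴)(-2.2)+(7.3 × 10⁻⁴)(-2.68) = -1.5 × 10⁻³ → UNSTABLE
  189–215 m: −αΔT+βΔS = −(1.9 × 10⁻⁴)(-0.7)+(7.3 × 10⁻⁴)(+4.74) = 3.6 × 10⁻³ → stable
The 131–189 m interval has Δρ < 0: lighter water underlies denser water.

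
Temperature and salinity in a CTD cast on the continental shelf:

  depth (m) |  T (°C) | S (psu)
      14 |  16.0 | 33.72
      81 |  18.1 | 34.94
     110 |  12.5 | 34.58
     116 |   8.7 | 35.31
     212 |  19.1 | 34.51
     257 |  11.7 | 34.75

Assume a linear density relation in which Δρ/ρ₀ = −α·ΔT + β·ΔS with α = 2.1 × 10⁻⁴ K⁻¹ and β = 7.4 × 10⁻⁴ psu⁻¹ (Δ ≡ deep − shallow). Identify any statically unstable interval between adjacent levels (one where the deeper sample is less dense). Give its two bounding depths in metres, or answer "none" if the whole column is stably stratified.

116–212 m

Evaluate Δρ/ρ₀ = −αΔT + βΔS across each adjacent pair:
  14–81 m: −αΔT+βΔS = −(2.1 × 10⁻⁴)(+2.1)+(7.4 × 10⁻⁴)(+1.22) = 4.6 × 10⁻⁴ → stable
  81–110 m: −αΔT+βΔS = −(2.1 × 10⁻⁴)(-5.6)+(7.4 × 10⁻⁴)(-0.36) = 9.1 × 10⁻⁴ → stable
  110–116 m: −αΔT+βΔS = −(2.1 × 10⁻⁴)(-3.8)+(7.4 × 10⁻⁴)(+0.73) = 1.3 × 10⁻³ → stable
  116–212 m: −αΔT+βΔS = −(2.1 × 10⁻⁴)(+10.4)+(7.4 × 10⁻⁴)(-0.80) = -2.8 × 10⁻³ → UNSTABLE
  212–257 m: −αΔT+βΔS = −(2.1 × 10⁻⁴)(-7.4)+(7.4 × 10⁻⁴)(+0.24) = 1.7 × 10⁻³ → stable
The 116–212 m interval has Δρ < 0: lighter water underlies denser water.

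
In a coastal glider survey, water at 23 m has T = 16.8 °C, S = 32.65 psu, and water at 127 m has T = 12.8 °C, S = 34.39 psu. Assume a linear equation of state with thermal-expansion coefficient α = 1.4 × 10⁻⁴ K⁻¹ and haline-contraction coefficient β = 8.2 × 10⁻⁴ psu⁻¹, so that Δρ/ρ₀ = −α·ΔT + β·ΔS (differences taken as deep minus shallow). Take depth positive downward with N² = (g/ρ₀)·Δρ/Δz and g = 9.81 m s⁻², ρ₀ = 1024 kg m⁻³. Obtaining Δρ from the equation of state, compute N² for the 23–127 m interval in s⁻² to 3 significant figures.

1.87 × 10⁻⁴ s⁻²

ΔT = -4.0 K, ΔS = +1.74 psu (deep − shallow).
Δρ/ρ₀ = −αΔT + βΔS = 5.60 × 10⁻⁴ + 1.4268 × 10⁻³ = 1.9868 × 10⁻³, so Δρ ≈ 2.034 kg m⁻³.
N² = (g/ρ₀)·Δρ/Δz = g·(Δρ/ρ₀)/Δz = 9.81 × 1.9868 × 10⁻³ / 104 = 1.8741 × 10⁻⁴ s⁻² ≈ 1.87 × 10⁻⁴ s⁻².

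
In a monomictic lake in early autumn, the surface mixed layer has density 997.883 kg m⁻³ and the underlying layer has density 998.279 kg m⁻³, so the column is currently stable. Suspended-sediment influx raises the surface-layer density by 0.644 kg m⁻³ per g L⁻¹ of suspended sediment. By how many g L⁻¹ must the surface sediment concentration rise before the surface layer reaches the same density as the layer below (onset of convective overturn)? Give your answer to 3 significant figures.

0.615 g L⁻¹

Density deficit of the surface layer: 998.279 − 997.883 = 0.396 kg m⁻³.
Required change = 0.396 / 0.644 = 0.615 g L⁻¹.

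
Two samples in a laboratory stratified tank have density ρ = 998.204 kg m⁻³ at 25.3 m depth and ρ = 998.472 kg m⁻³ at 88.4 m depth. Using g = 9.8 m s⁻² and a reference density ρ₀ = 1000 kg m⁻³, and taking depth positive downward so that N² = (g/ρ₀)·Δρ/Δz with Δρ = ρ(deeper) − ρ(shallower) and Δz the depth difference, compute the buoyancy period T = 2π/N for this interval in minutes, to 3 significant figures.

16.2 min

Δρ = 998.472 − 998.204 = 0.268 kg m⁻³ over Δz = 88.4 − 25.3 = 63.1 m.
N² = (9.8/1000) × (0.268/63.1) = 4.1623 × 10⁻⁵ s⁻².
N = √(4.1623 × 10⁻⁵) = 6.4516 × 10⁻³ rad s⁻¹, so T = 2π/N = 973.90 s = 16.232 min ≈ 16.2 min.
Since Δρ > 0 the layer is stably stratified.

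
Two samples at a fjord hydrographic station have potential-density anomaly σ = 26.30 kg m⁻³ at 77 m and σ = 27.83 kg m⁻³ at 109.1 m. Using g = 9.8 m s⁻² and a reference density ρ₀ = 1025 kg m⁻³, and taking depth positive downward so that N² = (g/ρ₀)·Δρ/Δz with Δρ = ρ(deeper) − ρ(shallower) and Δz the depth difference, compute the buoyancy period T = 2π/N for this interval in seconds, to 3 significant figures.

294 s

Δρ = 1027.83 − 1026.30 = 1.53 kg m⁻³ over Δz = 109.1 − 77 = 32.1 m.
N² = (9.8/1025) × (1.53/32.1) = 4.5571 × 10⁻⁴ s⁻².
N = √(4.5571 × 10⁻⁴) = 0.021347 rad s⁻¹, so T = 2π/N = 294.34 s ≈ 294 s.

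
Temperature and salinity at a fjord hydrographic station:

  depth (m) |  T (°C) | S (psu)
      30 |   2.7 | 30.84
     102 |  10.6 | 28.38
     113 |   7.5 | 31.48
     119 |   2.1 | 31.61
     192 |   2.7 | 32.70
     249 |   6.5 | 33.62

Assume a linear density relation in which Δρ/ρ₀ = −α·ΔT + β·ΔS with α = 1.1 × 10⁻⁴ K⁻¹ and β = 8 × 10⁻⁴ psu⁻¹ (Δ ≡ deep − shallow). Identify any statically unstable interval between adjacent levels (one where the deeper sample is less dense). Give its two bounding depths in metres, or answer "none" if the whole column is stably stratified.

Evaluate Δρ/ρ₀ = −αΔT + βΔS across each adjacent pair:
  30–102 m: −αΔT+βΔS = −(1.1 × 10⁻⁴)(+7.9)+(8 × 10⁻⁴)(-2.46) = -2.8 × 10⁻³ → UNSTABLE
  102–113 m: −αΔT+βΔS = −(1.1 × 10⁻⁴)(-3.1)+(8 × 10⁻⁴)(+3.10) = 2.8 × 10⁻³ → stable
  113–119 m: −αΔT+βΔS = −(1.1 × 10⁻⁴)(-5.4)+(8 × 10⁻⁴)(+0.13) = 7.0 × 10⁻⁴ → stable
  119–192 m: −αΔT+βΔS = −(1.1 × 10⁻⁴)(+0.6)+(8 × 10⁻⁴)(+1.09) = 8.1 × 10⁻⁴ → stable
  192–249 m: −αΔT+βΔS = −(1.1 × 10⁻⁴)(+3.8)+(8 × 10⁻⁴)(+0.92) = 3.2 × 10⁻⁴ → stable
The 30–102 m interval has Δρ < 0: lighter water underlies denser water.

30–102 m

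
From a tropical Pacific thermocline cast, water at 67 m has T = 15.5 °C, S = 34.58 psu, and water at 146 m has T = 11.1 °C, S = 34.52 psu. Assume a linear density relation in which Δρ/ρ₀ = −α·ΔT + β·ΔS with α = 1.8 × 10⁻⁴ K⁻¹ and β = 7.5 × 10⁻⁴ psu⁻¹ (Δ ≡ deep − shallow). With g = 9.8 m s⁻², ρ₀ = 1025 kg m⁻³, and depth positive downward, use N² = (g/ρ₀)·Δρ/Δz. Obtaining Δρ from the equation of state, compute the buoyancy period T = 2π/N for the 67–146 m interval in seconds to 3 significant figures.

ΔT = -4.4 K, ΔS = -0.06 psu (deep − shallow).
Δρ/ρ₀ = −αΔT + βΔS = 7.92 × 10⁻⁴ − 4.50 × 10⁻⁵ = 7.47 × 10⁻⁴, so Δρ ≈ 0.7657 kg m⁻³.
N² = (g/ρ₀)·Δρ/Δz = g·(Δρ/ρ₀)/Δz = 9.8 × 7.47 × 10⁻⁴ / 79 = 9.2666 × 10⁻⁵ s⁻².
N = √(9.2666 × 10⁻⁵) = 9.6263 × 10⁻³ rad s⁻¹ → T = 2π/N = 652.71 s ≈ 653 s.

653 s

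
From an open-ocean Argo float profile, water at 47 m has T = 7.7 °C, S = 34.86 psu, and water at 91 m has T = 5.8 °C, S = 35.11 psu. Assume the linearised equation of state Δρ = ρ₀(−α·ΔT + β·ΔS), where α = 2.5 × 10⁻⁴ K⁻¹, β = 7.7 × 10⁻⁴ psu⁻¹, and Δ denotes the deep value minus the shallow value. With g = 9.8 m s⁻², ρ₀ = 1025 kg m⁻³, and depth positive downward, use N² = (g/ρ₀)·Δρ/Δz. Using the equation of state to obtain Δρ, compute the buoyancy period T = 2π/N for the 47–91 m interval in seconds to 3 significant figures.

ΔT = -1.9 K, ΔS = +0.25 psu (deep − shallow).
Δρ/ρ₀ = −αΔT + βΔS = 4.75 × 10⁻⁴ + 1.925 × 10⁻⁴ = 6.675 × 10⁻⁴, so Δρ ≈ 0.6842 kg m⁻³.
N² = (g/ρ₀)·Δρ/Δz = g·(Δρ/ρ₀)/Δz = 9.8 × 6.675 × 10⁻⁴ / 44 = 1.4867 × 10⁻⁴ s⁻².
N = √(1.4867 × 10⁻⁴) = 0.012193 rad s⁻¹ → T = 2π/N = 515.31 s ≈ 515 s.

515 s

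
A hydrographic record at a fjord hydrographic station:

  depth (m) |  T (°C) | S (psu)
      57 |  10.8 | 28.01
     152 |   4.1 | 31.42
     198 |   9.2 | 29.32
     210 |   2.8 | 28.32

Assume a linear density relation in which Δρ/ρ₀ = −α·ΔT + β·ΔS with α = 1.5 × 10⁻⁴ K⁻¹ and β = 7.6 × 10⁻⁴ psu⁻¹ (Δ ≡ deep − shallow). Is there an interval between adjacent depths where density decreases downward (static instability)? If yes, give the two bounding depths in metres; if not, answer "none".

152–198 m

Evaluate Δρ/ρ₀ = −αΔT + βΔS across each adjacent pair:
  57–152 m: −αΔT+βΔS = −(1.5 × 10⁻⁴)(-6.7)+(7.6 × 10⁻⁴)(+3.41) = 3.6 × 10⁻³ → stable
  152–198 m: −αΔT+βΔS = −(1.5 × 10⁻⁴)(+5.1)+(7.6 × 10⁻⁴)(-2.10) = -2.4 × 10⁻³ → UNSTABLE
  198–210 m: −αΔT+βΔS = −(1.5 × 10⁻⁴)(-6.4)+(7.6 × 10⁻⁴)(-1.00) = 2.0 × 10⁻⁴ → stable
The 152–198 m interval has Δρ < 0: lighter water underlies denser water.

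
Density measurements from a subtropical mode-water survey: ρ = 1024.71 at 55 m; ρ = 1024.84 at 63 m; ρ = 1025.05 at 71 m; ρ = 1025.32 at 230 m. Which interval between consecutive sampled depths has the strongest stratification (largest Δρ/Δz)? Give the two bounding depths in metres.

63–71 m

Compute the density gradient over each adjacent pair:
  55–63 m: Δρ/Δz = 0.13/8 = 0.016 kg m⁻⁴
  63–71 m: Δρ/Δz = 0.21/8 = 0.026 kg m⁻⁴
  71–230 m: Δρ/Δz = 0.27/159 = 1.7 × 10⁻³ kg m⁻⁴
The largest gradient is in the 63–71 m interval — the pycnocline.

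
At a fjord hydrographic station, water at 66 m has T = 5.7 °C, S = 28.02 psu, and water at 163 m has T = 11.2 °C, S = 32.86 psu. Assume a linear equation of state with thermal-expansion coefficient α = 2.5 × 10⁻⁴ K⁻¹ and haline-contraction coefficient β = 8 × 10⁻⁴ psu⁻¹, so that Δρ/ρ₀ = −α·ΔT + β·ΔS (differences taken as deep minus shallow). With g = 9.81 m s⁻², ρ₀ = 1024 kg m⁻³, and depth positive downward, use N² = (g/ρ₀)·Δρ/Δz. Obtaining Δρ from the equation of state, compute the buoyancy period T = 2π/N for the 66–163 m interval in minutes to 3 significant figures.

6.59 min

ΔT = +5.5 K, ΔS = +4.84 psu (deep − shallow).
Δρ/ρ₀ = −αΔT + βΔS = -1.375 × 10⁻³ + 3.872 × 10⁻³ = 2.497 × 10⁻³, so Δρ ≈ 2.557 kg m⁻³.
N² = (g/ρ₀)·Δρ/Δz = g·(Δρ/ρ₀)/Δz = 9.81 × 2.497 × 10⁻³ / 97 = 2.5253 × 10⁻⁴ s⁻².
N = √(2.5253 × 10⁻⁴) = 0.015891 rad s⁻¹ → T = 2π/N = 395.39 s = 6.5898 min ≈ 6.59 min.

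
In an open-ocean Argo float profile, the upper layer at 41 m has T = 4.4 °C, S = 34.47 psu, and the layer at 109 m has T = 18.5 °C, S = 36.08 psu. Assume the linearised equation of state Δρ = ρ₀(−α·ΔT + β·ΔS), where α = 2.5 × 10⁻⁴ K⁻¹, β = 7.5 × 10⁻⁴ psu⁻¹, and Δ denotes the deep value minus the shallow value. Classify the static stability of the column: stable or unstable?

ΔT = 18.5 − 4.4 = +14.1 K and ΔS = 36.08 − 34.47 = +1.61 psu (deep − shallow).
−αΔT = -3.525 × 10⁻³; βΔS = 1.2075 × 10⁻³; sum Δρ/ρ₀ = -2.3175 × 10⁻³.
Δρ/ρ₀ < 0, so Δρ < 0: deeper water is lighter → statically unstable; the column would overturn.

unstable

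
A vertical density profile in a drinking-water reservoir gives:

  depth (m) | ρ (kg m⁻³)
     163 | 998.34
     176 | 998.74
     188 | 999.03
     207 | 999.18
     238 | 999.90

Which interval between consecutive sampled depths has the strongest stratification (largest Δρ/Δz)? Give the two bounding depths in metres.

Compute the density gradient over each adjacent pair:
  163–176 m: Δρ/Δz = 0.40/13 = 0.031 kg m⁻⁴
  176–188 m: Δρ/Δz = 0.29/12 = 0.024 kg m⁻⁴
  188–207 m: Δρ/Δz = 0.15/19 = 7.9 × 10⁻³ kg m⁻⁴
  207–238 m: Δρ/Δz = 0.72/31 = 0.023 kg m⁻⁴
The largest gradient is in the 163–176 m interval — the pycnocline.

163–176 m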